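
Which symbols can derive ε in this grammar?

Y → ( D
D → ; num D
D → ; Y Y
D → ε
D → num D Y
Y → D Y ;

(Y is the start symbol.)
{ 'D' }

A non-terminal is nullable if it can derive ε (the empty string): either it has an ε-production, or it has a production whose right-hand side consists entirely of nullable non-terminals.

ε-productions: D → ε
So D is immediately nullable.
No further non-terminal can be added: every production for the remaining non-terminals contains a terminal or a non-nullable non-terminal.
Nullable = { 'D' }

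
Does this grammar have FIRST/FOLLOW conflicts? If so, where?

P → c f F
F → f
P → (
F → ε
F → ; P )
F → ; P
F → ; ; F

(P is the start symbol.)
A FIRST/FOLLOW conflict occurs when a non-terminal N has a nullable alternative N → β (β ⇒* ε) and another alternative N → α with FIRST(α) ∩ FOLLOW(N) ≠ ∅: on such a lookahead the parser cannot decide between expanding α and letting N vanish via β.

Nullable non-terminals: F.

F: nullable alternative(s) F → ε; FOLLOW(F) = { $, ')' }
  F → f: FIRST \ {ε} = { 'f' } — disjoint from FOLLOW(F)
  F → ε: FIRST \ {ε} = { } — this is the only nullable alternative, skip
  F → ; P ): FIRST \ {ε} = { ';' } — disjoint from FOLLOW(F)
  F → ; P: FIRST \ {ε} = { ';' } — disjoint from FOLLOW(F)
  F → ; ; F: FIRST \ {ε} = { ';' } — disjoint from FOLLOW(F)

P has no nullable alternative, so no FIRST/FOLLOW check is needed there.

No FIRST/FOLLOW conflicts found.

Answer: No FIRST/FOLLOW conflicts.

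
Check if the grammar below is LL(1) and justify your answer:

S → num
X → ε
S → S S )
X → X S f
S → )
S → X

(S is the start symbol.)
No. Predict set conflict for S: { 'num' }

A grammar is LL(1) if for each non-terminal N with multiple productions, the predict sets of those productions are pairwise disjoint, where PREDICT(N → α) = (FIRST(α) \ {ε}) ∪ (FOLLOW(N) if α ⇒* ε).

Relevant sets:
  FIRST(S) = { ')', 'f', 'num', ε }
  FIRST(X) = { ')', 'f', 'num', ε }
  FOLLOW(S) = { $, ')', 'f', 'num' }
  FOLLOW(X) = { $, ')', 'f', 'num' }

For S:
  PREDICT(S → num) = { 'num' }
  PREDICT(S → S S ')') = { ')', 'f', 'num' }
  PREDICT(S → ')') = { ')' }
  PREDICT(S → X) = { $, ')', 'f', 'num' }
For X:
  PREDICT(X → ε) = { $, ')', 'f', 'num' }
  PREDICT(X → X S f) = { ')', 'f', 'num' }

Conflict found: Predict set conflict for S: { 'num' }
The grammar is NOT LL(1).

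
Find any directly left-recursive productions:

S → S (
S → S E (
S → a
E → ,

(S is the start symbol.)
Yes, S is left-recursive

Direct left recursion occurs when N → N α for some non-terminal N (the right-hand side begins with the left-hand side itself).

S → S (: LEFT RECURSIVE (starts with S)
S → S E (: LEFT RECURSIVE (starts with S)
S → a: starts with a
E → ,: starts with ','

The grammar has direct left recursion on: S.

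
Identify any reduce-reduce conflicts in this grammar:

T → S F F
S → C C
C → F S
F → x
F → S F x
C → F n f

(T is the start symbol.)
A reduce-reduce conflict occurs when an LR(0) state has two complete items [A → α .] and [B → β .] — both call for a reduction, and with no lookahead the parser cannot choose between them.

Augment with T' → T and build the canonical LR(0) collection (I0 = CLOSURE({[T' → . T]}), then GOTO on every symbol after a dot until no new states appear). It has 15 states:
  I0: { [C → . F S], [C → . F n f], [F → . S F x], [F → . x], [S → . C C], [T → . S F F], [T' → . T] }  — shift
  I1: { [C → . F S], [C → . F n f], [F → . S F x], [F → . x], [S → . C C], [S → C . C] }  — shift
  I2: { [C → . F S], [C → . F n f], [C → F . S], [C → F . n f], [F → . S F x], [F → . x], [S → . C C] }  — shift
  I3: { [C → . F S], [C → . F n f], [F → . S F x], [F → . x], [F → S . F x], [S → . C C], [T → S . F F] }  — shift
  I4: { [T' → T .] }  — accept
  I5: { [F → x .] }  — reduce
  I6: { [C → . F S], [C → . F n f], [C → F . S], [C → F . n f], [F → . S F x], [F → . x], [F → S F . x], [S → . C C], [T → S F . F] }  — shift
  I7: { [C → . F S], [C → . F n f], [F → . S F x], [F → . x], [F → S . F x], [S → . C C] }  — shift
  I8: { [C → . F S], [C → . F n f], [C → F . S], [C → F . n f], [F → . S F x], [F → . x], [F → S F . x], [S → . C C] }  — shift
  I9: { [C → . F S], [C → . F n f], [C → F S .], [F → . S F x], [F → . x], [F → S . F x], [S → . C C] }  — shift, reduce
  I10: { [C → F n . f] }  — shift
  I11: { [F → S F x .], [F → x .] }  — 2 reduces
  I12: { [C → F n f .] }  — reduce
  I13: { [C → . F S], [C → . F n f], [C → F . S], [C → F . n f], [F → . S F x], [F → . x], [S → . C C], [T → S F F .] }  — shift, reduce
  I14: { [C → . F S], [C → . F n f], [F → . S F x], [F → . x], [S → . C C], [S → C . C], [S → C C .] }  — shift, reduce

I11 contains complete items [F → S F x .], [F → x .] — reduce-reduce conflict.

Answer: Yes — I11: [F → S F x .] vs [F → x .]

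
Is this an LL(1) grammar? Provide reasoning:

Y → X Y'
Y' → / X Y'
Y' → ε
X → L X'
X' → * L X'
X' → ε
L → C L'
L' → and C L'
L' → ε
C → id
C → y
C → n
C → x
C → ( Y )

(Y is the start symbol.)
Yes, the grammar is LL(1).

A grammar is LL(1) if for each non-terminal N with multiple productions, the predict sets of those productions are pairwise disjoint, where PREDICT(N → α) = (FIRST(α) \ {ε}) ∪ (FOLLOW(N) if α ⇒* ε).

Relevant sets:
  FOLLOW(Y') = { $, ')' }
  FOLLOW(X') = { $, ')', '/' }
  FOLLOW(L') = { $, ')', '*', '/' }

For Y':
  PREDICT(Y' → '/' X Y') = { '/' }
  PREDICT(Y' → ε) = { $, ')' }
For X':
  PREDICT(X' → '*' L X') = { '*' }
  PREDICT(X' → ε) = { $, ')', '/' }
For L':
  PREDICT(L' → and C L') = { 'and' }
  PREDICT(L' → ε) = { $, ')', '*', '/' }
For C:
  PREDICT(C → id) = { 'id' }
  PREDICT(C → y) = { 'y' }
  PREDICT(C → n) = { 'n' }
  PREDICT(C → x) = { 'x' }
  PREDICT(C → '(' Y ')') = { '(' }
Y, X, L have a single production, so nothing to check there.

All predict sets are disjoint. The grammar IS LL(1).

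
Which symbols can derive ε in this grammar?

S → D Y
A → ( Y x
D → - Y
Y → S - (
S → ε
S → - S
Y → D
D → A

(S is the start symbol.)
ε-productions: S → ε
So S is immediately nullable.
No further non-terminal can be added: every production for the remaining non-terminals contains a terminal or a non-nullable non-terminal.
Nullable = { 'S' }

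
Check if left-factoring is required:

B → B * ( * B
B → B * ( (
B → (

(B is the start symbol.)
Yes, B has productions with common prefix 'B * ('

Left-factoring is needed when two productions for the same non-terminal
share a common prefix on the right-hand side.

Productions for B:
  B → B * ( * B
  B → B * ( (
  B → (

Found common prefix 'B * (' in productions for B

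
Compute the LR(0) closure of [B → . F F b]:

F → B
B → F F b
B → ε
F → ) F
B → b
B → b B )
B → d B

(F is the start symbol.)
{ [B → . F F b], [B → . b B )], [B → . b], [B → . d B], [B → .], [F → . ) F], [F → . B] }

To compute CLOSURE, for each item [A → α.Bβ] where B is a non-terminal, add [B → .γ] for all productions B → γ; repeat for the newly added items until nothing changes.

Start with: [B → . F F b]
  [B → . F F b] has the dot before F: add [F → . B], [F → . ) F]
  [F → . B] has the dot before B: add [B → .], [B → . b], [B → . b B )], [B → . d B]
No further items can be added.

CLOSURE = { [B → . F F b], [B → . b B )], [B → . b], [B → . d B], [B → .], [F → . ) F], [F → . B] }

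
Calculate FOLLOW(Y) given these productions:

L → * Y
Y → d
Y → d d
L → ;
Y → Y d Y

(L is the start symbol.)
To compute FOLLOW(Y), find every occurrence of Y on a right-hand side N → α Y β: add FIRST(β) \ {ε}, and if β is empty or nullable also add FOLLOW(N). Iterate to a fixed point.

In L → * Y: Y is at the end, add FOLLOW(L)
In Y → Y d Y: Y is followed by d Y, add FIRST(d Y) \ {ε} = { 'd' }
In Y → Y d Y: Y is at the end; this adds FOLLOW(Y) to itself — nothing new

The FOLLOW sets referred to above (computed the same way, to a fixed point):
  FOLLOW(L) = { $ }

Taking the union: FOLLOW(Y) = { $, 'd' }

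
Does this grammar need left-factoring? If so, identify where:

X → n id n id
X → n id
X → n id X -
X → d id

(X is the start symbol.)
Left-factoring is needed when two productions for the same non-terminal
share a common prefix on the right-hand side.

Productions for X:
  X → n id n id
  X → n id
  X → n id X -
  X → d id

Found common prefix 'n id' in productions for X

Answer: Yes, X has productions with common prefix 'n id'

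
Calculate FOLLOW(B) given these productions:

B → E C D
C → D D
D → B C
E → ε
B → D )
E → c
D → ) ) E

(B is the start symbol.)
{ $, ')', 'c' }

To compute FOLLOW(B), find every occurrence of B on a right-hand side N → α B β: add FIRST(β) \ {ε}, and if β is empty or nullable also add FOLLOW(N). Iterate to a fixed point.

B is the start symbol, so $ ∈ FOLLOW(B).
In D → B C: B is followed by C, add FIRST(C) \ {ε} = { ')', 'c' }

Taking the union: FOLLOW(B) = { $, ')', 'c' }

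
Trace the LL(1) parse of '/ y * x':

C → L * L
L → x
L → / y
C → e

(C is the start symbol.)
LL(1) parsing maintains a stack (initially the start symbol over $) and the input. At each step: if the stack top is a terminal, match it against the current input token; if it is a non-terminal N, replace it with the RHS of M[N, lookahead] (the unique production whose predict set contains the lookahead).

Stack is shown with the top on the left.

Stack      Input      Action
----------------------------
C $        / y * x $  output C → L * L
L * L $    / y * x $  output L → / y
/ y * L $  / y * x $  match '/'
y * L $    y * x $    match 'y'
* L $      * x $      match '*'
L $        x $        output L → x
x $        x $        match 'x'
$          $          accept

The string is accepted.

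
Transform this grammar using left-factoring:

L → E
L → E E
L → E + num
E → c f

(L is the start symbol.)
L → E L'
L' → ε
L' → E
L' → + num
E → c f

Left-factoring transforms A → αβ₁ | αβ₂ into A → αA' and A' → β₁ | β₂
(α is the longest common prefix among the alternatives). Repeat until
no nonterminal has two alternatives with a common prefix.

Round 1: L has alternatives sharing prefix 'E'. Introduce L': L → E L'
  Add: L' → ε
  Add: L' → E
  Add: L' → + num

No remaining common prefixes — done.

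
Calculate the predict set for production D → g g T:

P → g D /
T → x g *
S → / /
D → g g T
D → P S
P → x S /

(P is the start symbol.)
PREDICT(D → g g T) = (FIRST(RHS) \ {ε}) ∪ (FOLLOW(D) if ε ∈ FIRST(RHS), i.e. RHS ⇒* ε)
FIRST(g g T) = { 'g' }
ε ∉ FIRST(g g T), so FOLLOW(D) is not added.
PREDICT(D → g g T) = { 'g' }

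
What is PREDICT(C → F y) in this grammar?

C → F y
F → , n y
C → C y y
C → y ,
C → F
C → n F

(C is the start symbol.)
PREDICT(C → F y) = (FIRST(RHS) \ {ε}) ∪ (FOLLOW(C) if ε ∈ FIRST(RHS), i.e. RHS ⇒* ε)
FIRST(F) = { ',' }
FIRST(F y) = { ',' }
ε ∉ FIRST(F y), so FOLLOW(C) is not added.
PREDICT(C → F y) = { ',' }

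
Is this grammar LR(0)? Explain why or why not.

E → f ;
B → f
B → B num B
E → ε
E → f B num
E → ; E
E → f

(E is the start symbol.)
A grammar is LR(0) if no state in the canonical LR(0) collection has:
  - both a shift item (dot before a terminal) and a complete item (shift-reduce conflict), or
  - two or more complete items (reduce-reduce conflict; the accept item [E' → E .] counts as a complete item here).

Augment with E' → E and build the canonical LR(0) collection (I0 = CLOSURE({[E' → . E]}), then GOTO on every symbol after a dot until no new states appear). It has 11 states:
  I0: { [E → . ; E], [E → . f ;], [E → . f B num], [E → . f], [E → .], [E' → . E] }  — shift, reduce
  I1: { [E → . ; E], [E → . f ;], [E → . f B num], [E → . f], [E → .], [E → ; . E] }  — shift, reduce
  I2: { [E' → E .] }  — accept
  I3: { [B → . B num B], [B → . f], [E → f . ;], [E → f . B num], [E → f .] }  — shift, reduce
  I4: { [E → f ; .] }  — reduce
  I5: { [B → B . num B], [E → f B . num] }  — shift
  I6: { [B → f .] }  — reduce
  I7: { [B → . B num B], [B → . f], [B → B num . B], [E → f B num .] }  — shift, reduce
  I8: { [B → B . num B], [B → B num B .] }  — shift, reduce
  I9: { [B → . B num B], [B → . f], [B → B num . B] }  — shift
  I10: { [E → ; E .] }  — reduce

Conflict in state I0:
  Shift-reduce conflict between [E → .] and [E → . ; E]
So the grammar is NOT LR(0).

Answer: No. Shift-reduce conflict between [E → .] and [E → . ; E]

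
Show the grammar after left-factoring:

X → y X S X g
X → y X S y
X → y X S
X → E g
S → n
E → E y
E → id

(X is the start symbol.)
X → y X S X'
X' → X g
X' → y
X' → ε
X → E g
S → n
E → E y
E → id

Left-factoring transforms A → αβ₁ | αβ₂ into A → αA' and A' → β₁ | β₂
(α is the longest common prefix among the alternatives). Repeat until
no nonterminal has two alternatives with a common prefix.

Round 1: X has alternatives sharing prefix 'y X S'. Introduce X': X → y X S X'
  Add: X' → X g
  Add: X' → y
  Add: X' → ε

No remaining common prefixes — done.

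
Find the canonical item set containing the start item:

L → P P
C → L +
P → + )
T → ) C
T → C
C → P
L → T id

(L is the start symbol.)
First, augment the grammar with L' → L
I₀ = CLOSURE({ [L' → . L] }):
  [L' → . L] has the dot before L: add [L → . P P], [L → . T id]
  [L → . P P] has the dot before P: add [P → . + )]
  [L → . T id] has the dot before T: add [T → . ) C], [T → . C]
  [T → . C] has the dot before C: add [C → . L +], [C → . P]
No further items can be added.

I₀ = { [C → . L +], [C → . P], [L → . P P], [L → . T id], [L' → . L], [P → . + )], [T → . ) C], [T → . C] }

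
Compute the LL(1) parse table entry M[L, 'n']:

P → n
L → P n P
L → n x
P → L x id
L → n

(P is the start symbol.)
To find M[L, 'n'], we find productions for L where 'n' is in the predict set (PREDICT(N → α) = (FIRST(α) \ {ε}) ∪ (FOLLOW(N) if α ⇒* ε)).

Relevant sets:
  FIRST(P) = { 'n' }

L → P n P: PREDICT = { 'n' }
  'n' is in predict set, so this production goes in M[L, 'n']
L → n x: PREDICT = { 'n' }
  'n' is in predict set, so this production goes in M[L, 'n']
L → n: PREDICT = { 'n' }
  'n' is in predict set, so this production goes in M[L, 'n']

M[L, 'n'] = L → P n P, L → n x, L → n  (a multiply-defined cell — the grammar is not LL(1))

Answer: L → P n P, L → n x, L → n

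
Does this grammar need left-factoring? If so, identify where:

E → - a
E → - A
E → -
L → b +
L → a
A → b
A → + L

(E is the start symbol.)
Left-factoring is needed when two productions for the same non-terminal
share a common prefix on the right-hand side.

Productions for E:
  E → - a
  E → - A
  E → -
Productions for L:
  L → b +
  L → a
Productions for A:
  A → b
  A → + L

Found common prefix '-' in productions for E

Answer: Yes, E has productions with common prefix '-'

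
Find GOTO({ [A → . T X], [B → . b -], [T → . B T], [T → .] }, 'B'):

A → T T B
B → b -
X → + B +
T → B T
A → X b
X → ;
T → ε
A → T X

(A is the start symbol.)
GOTO(I, 'B') = CLOSURE({ [A → αX.β] : [A → α.Xβ] ∈ I, X = 'B' })

Items with dot before 'B', with the dot advanced:
  [T → . B T] → [T → B . T]
Closure of the advanced items:
  [T → B . T] has the dot before T: add [T → . B T], [T → .]
  [T → . B T] has the dot before B: add [B → . b -]

GOTO = { [B → . b -], [T → . B T], [T → .], [T → B . T] }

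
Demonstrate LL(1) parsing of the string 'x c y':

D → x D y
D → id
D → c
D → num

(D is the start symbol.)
LL(1) parsing maintains a stack (initially the start symbol over $) and the input. At each step: if the stack top is a terminal, match it against the current input token; if it is a non-terminal N, replace it with the RHS of M[N, lookahead] (the unique production whose predict set contains the lookahead).

Stack is shown with the top on the left.

Stack    Input    Action
------------------------
D $      x c y $  output D → x D y
x D y $  x c y $  match 'x'
D y $    c y $    output D → c
c y $    c y $    match 'c'
y $      y $      match 'y'
$        $        accept

The string is accepted.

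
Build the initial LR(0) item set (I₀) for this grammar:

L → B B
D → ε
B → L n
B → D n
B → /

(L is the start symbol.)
First, augment the grammar with L' → L
I₀ = CLOSURE({ [L' → . L] }):
  [L' → . L] has the dot before L: add [L → . B B]
  [L → . B B] has the dot before B: add [B → . L n], [B → . D n], [B → . /]
  [B → . D n] has the dot before D: add [D → .]
No further items can be added.

I₀ = { [B → . /], [B → . D n], [B → . L n], [D → .], [L → . B B], [L' → . L] }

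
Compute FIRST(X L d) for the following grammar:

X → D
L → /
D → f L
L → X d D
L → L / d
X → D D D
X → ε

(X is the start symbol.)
{ '/', 'd', 'f' }

FIRST sets of the non-terminals involved (from the grammar, by fixed-point iteration):
  FIRST(X) = { 'f', ε }
  FIRST(L) = { '/', 'd', 'f' }

To compute FIRST(X L d), process the symbols left to right:
Symbol X is a non-terminal. Add FIRST(X) \ {ε} = { 'f' }
X is nullable (ε ∈ FIRST(X)), continue to the next symbol.
Symbol L is a non-terminal. Add FIRST(L) \ {ε} = { '/', 'd', 'f' }
L is not nullable (ε ∉ FIRST(L)), so stop here.
FIRST(X L d) = { '/', 'd', 'f' }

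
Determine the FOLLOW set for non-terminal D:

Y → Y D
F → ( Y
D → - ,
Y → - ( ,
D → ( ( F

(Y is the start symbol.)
To compute FOLLOW(D), find every occurrence of D on a right-hand side N → α D β: add FIRST(β) \ {ε}, and if β is empty or nullable also add FOLLOW(N). Iterate to a fixed point.

In Y → Y D: D is at the end, add FOLLOW(Y)

The FOLLOW sets referred to above (computed the same way, to a fixed point):
  FOLLOW(Y) = { $, '(', '-' }

Taking the union: FOLLOW(D) = { $, '(', '-' }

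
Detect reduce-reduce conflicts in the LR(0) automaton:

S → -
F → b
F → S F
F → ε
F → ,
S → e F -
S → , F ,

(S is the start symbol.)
A reduce-reduce conflict occurs when an LR(0) state has two complete items [A → α .] and [B → β .] — both call for a reduction, and with no lookahead the parser cannot choose between them.

Augment with S' → S and build the canonical LR(0) collection (I0 = CLOSURE({[S' → . S]}), then GOTO on every symbol after a dot until no new states appear). It has 13 states:
  I0: { [S → . , F ,], [S → . -], [S → . e F -], [S' → . S] }  — shift
  I1: { [F → . ,], [F → . S F], [F → . b], [F → .], [S → , . F ,], [S → . , F ,], [S → . -], [S → . e F -] }  — shift, reduce
  I2: { [S → - .] }  — reduce
  I3: { [S' → S .] }  — accept
  I4: { [F → . ,], [F → . S F], [F → . b], [F → .], [S → . , F ,], [S → . -], [S → . e F -], [S → e . F -] }  — shift, reduce
  I5: { [F → , .], [F → . ,], [F → . S F], [F → . b], [F → .], [S → , . F ,], [S → . , F ,], [S → . -], [S → . e F -] }  — shift, 2 reduces
  I6: { [S → e F . -] }  — shift
  I7: { [F → . ,], [F → . S F], [F → . b], [F → .], [F → S . F], [S → . , F ,], [S → . -], [S → . e F -] }  — shift, reduce
  I8: { [F → b .] }  — reduce
  I9: { [F → S F .] }  — reduce
  I10: { [S → e F - .] }  — reduce
  I11: { [S → , F . ,] }  — shift
  I12: { [S → , F , .] }  — reduce

I5 contains complete items [F → .], [F → , .] — reduce-reduce conflict.

Answer: Yes — I5: [F → .] vs [F → , .]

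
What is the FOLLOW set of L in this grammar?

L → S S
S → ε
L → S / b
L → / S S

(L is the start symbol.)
L is the start symbol, so $ ∈ FOLLOW(L).
L does not occur on any right-hand side.

Taking the union: FOLLOW(L) = { $ }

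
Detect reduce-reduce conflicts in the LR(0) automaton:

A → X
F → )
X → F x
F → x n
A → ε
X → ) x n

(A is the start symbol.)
No reduce-reduce conflicts

A reduce-reduce conflict occurs when an LR(0) state has two complete items [A → α .] and [B → β .] — both call for a reduction, and with no lookahead the parser cannot choose between them.

Augment with A' → A and build the canonical LR(0) collection (I0 = CLOSURE({[A' → . A]}), then GOTO on every symbol after a dot until no new states appear). It has 10 states:
  I0: { [A → . X], [A → .], [A' → . A], [F → . )], [F → . x n], [X → . ) x n], [X → . F x] }  — shift, reduce
  I1: { [F → ) .], [X → ) . x n] }  — shift, reduce
  I2: { [A' → A .] }  — accept
  I3: { [X → F . x] }  — shift
  I4: { [A → X .] }  — reduce
  I5: { [F → x . n] }  — shift
  I6: { [F → x n .] }  — reduce
  I7: { [X → F x .] }  — reduce
  I8: { [X → ) x . n] }  — shift
  I9: { [X → ) x n .] }  — reduce

No state contains more than one complete item.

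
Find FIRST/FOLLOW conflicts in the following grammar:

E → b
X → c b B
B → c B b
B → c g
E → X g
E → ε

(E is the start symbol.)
No FIRST/FOLLOW conflicts.

A FIRST/FOLLOW conflict occurs when a non-terminal N has a nullable alternative N → β (β ⇒* ε) and another alternative N → α with FIRST(α) ∩ FOLLOW(N) ≠ ∅: on such a lookahead the parser cannot decide between expanding α and letting N vanish via β.

Nullable non-terminals: E.
FIRST sets used below: FIRST(X) = { 'c' }

E: nullable alternative(s) E → ε; FOLLOW(E) = { $ }
  E → b: FIRST \ {ε} = { 'b' } — disjoint from FOLLOW(E)
  E → X g: FIRST \ {ε} = { 'c' } — disjoint from FOLLOW(E)
  E → ε: FIRST \ {ε} = { } — this is the only nullable alternative, skip

B, X have no nullable alternative, so no FIRST/FOLLOW check is needed there.

No FIRST/FOLLOW conflicts found.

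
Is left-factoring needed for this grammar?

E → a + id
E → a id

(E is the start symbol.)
Yes, E has productions with common prefix 'a'

Left-factoring is needed when two productions for the same non-terminal
share a common prefix on the right-hand side.

Productions for E:
  E → a + id
  E → a id

Found common prefix 'a' in productions for E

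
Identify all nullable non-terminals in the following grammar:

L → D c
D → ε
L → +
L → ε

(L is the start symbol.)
{ 'D', 'L' }

ε-productions: D → ε, L → ε
So D, L are immediately nullable.
Every non-terminal is now nullable.
Nullable = { 'D', 'L' }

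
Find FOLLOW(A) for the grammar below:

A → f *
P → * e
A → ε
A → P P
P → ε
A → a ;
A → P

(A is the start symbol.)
To compute FOLLOW(A), find every occurrence of A on a right-hand side N → α A β: add FIRST(β) \ {ε}, and if β is empty or nullable also add FOLLOW(N). Iterate to a fixed point.

A is the start symbol, so $ ∈ FOLLOW(A).
A does not occur on any right-hand side.

Taking the union: FOLLOW(A) = { $ }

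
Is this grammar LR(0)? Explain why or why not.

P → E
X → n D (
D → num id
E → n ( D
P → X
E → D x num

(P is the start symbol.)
Yes, the grammar is LR(0)

Augment with P' → P and build the canonical LR(0) collection (I0 = CLOSURE({[P' → . P]}), then GOTO on every symbol after a dot until no new states appear). It has 14 states:
  I0: { [D → . num id], [E → . D x num], [E → . n ( D], [P → . E], [P → . X], [P' → . P], [X → . n D (] }  — shift
  I1: { [E → D . x num] }  — shift
  I2: { [P → E .] }  — reduce
  I3: { [P' → P .] }  — accept
  I4: { [P → X .] }  — reduce
  I5: { [D → . num id], [E → n . ( D], [X → n . D (] }  — shift
  I6: { [D → num . id] }  — shift
  I7: { [D → num id .] }  — reduce
  I8: { [D → . num id], [E → n ( . D] }  — shift
  I9: { [X → n D . (] }  — shift
  I10: { [X → n D ( .] }  — reduce
  I11: { [E → n ( D .] }  — reduce
  I12: { [E → D x . num] }  — shift
  I13: { [E → D x num .] }  — reduce

Every state is either a pure shift/goto state or contains exactly one complete item and nothing to shift — no conflicts. The grammar is LR(0).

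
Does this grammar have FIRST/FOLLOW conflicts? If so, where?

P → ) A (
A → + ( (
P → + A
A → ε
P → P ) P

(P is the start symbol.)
No FIRST/FOLLOW conflicts.

A FIRST/FOLLOW conflict occurs when a non-terminal N has a nullable alternative N → β (β ⇒* ε) and another alternative N → α with FIRST(α) ∩ FOLLOW(N) ≠ ∅: on such a lookahead the parser cannot decide between expanding α and letting N vanish via β.

Nullable non-terminals: A.

A: nullable alternative(s) A → ε; FOLLOW(A) = { $, '(', ')' }
  A → + ( (: FIRST \ {ε} = { '+' } — disjoint from FOLLOW(A)
  A → ε: FIRST \ {ε} = { } — this is the only nullable alternative, skip

P has no nullable alternative, so no FIRST/FOLLOW check is needed there.

No FIRST/FOLLOW conflicts found.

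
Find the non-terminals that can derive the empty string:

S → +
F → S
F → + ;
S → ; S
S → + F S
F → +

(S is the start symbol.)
None

A non-terminal is nullable if it can derive ε (the empty string): either it has an ε-production, or it has a production whose right-hand side consists entirely of nullable non-terminals.

There are no ε-productions, so no non-terminal can derive ε.
No non-terminals are nullable.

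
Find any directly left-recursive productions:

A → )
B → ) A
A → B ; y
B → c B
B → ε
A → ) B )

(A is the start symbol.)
A → ): starts with ')'
B → ) A: starts with ')'
A → B ; y: starts with B
B → c B: starts with c
B → ε: starts with ε
A → ) B ): starts with ')'

No direct left recursion found.

Answer: No direct left recursion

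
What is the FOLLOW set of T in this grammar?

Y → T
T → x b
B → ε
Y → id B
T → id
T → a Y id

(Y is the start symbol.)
To compute FOLLOW(T), find every occurrence of T on a right-hand side N → α T β: add FIRST(β) \ {ε}, and if β is empty or nullable also add FOLLOW(N). Iterate to a fixed point.

In Y → T: T is at the end, add FOLLOW(Y)

The FOLLOW sets referred to above (computed the same way, to a fixed point):
  FOLLOW(Y) = { $, 'id' }

Taking the union: FOLLOW(T) = { $, 'id' }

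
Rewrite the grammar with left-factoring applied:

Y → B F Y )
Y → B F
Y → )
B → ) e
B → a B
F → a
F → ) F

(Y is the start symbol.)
Y → B F Y'
Y' → Y )
Y' → ε
Y → )
B → ) e
B → a B
F → a
F → ) F

Left-factoring transforms A → αβ₁ | αβ₂ into A → αA' and A' → β₁ | β₂
(α is the longest common prefix among the alternatives). Repeat until
no nonterminal has two alternatives with a common prefix.

Round 1: Y has alternatives sharing prefix 'B F'. Introduce Y': Y → B F Y'
  Add: Y' → Y )
  Add: Y' → ε

No remaining common prefixes — done.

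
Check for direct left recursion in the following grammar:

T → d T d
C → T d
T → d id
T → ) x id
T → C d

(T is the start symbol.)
Direct left recursion occurs when N → N α for some non-terminal N (the right-hand side begins with the left-hand side itself).

T → d T d: starts with d
C → T d: starts with T
T → d id: starts with d
T → ) x id: starts with ')'
T → C d: starts with C

No direct left recursion found.

Answer: No direct left recursion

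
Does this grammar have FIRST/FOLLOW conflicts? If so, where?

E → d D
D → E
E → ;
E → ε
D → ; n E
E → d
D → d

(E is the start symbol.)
Nullable non-terminals: D, E.
FIRST sets used below: FIRST(E) = { ';', 'd', ε }

D: nullable alternative(s) D → E; FOLLOW(D) = { $ }
  D → E: FIRST \ {ε} = { ';', 'd' } — this is the only nullable alternative, skip
  D → ; n E: FIRST \ {ε} = { ';' } — disjoint from FOLLOW(D)
  D → d: FIRST \ {ε} = { 'd' } — disjoint from FOLLOW(D)

E: nullable alternative(s) E → ε; FOLLOW(E) = { $ }
  E → d D: FIRST \ {ε} = { 'd' } — disjoint from FOLLOW(E)
  E → ;: FIRST \ {ε} = { ';' } — disjoint from FOLLOW(E)
  E → ε: FIRST \ {ε} = { } — this is the only nullable alternative, skip
  E → d: FIRST \ {ε} = { 'd' } — disjoint from FOLLOW(E)

No FIRST/FOLLOW conflicts found.

Answer: No FIRST/FOLLOW conflicts.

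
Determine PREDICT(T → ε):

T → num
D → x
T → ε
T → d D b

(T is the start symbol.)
{ $ }

PREDICT(T → ε) = (FIRST(RHS) \ {ε}) ∪ (FOLLOW(T) if ε ∈ FIRST(RHS), i.e. RHS ⇒* ε)
The right-hand side is ε (FIRST(ε) = { ε }), so the predict set is FOLLOW(T) = { $ }
PREDICT(T → ε) = { $ }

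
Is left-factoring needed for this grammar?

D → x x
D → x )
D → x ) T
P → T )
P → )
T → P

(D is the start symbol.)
Yes, D has productions with common prefix 'x'

Left-factoring is needed when two productions for the same non-terminal
share a common prefix on the right-hand side.

Productions for D:
  D → x x
  D → x )
  D → x ) T
Productions for P:
  P → T )
  P → )

Found common prefix 'x' in productions for D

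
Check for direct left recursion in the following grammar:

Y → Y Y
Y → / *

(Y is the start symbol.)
Y → Y Y: LEFT RECURSIVE (starts with Y)
Y → / *: starts with '/'

The grammar has direct left recursion on: Y.

Answer: Yes, Y is left-recursive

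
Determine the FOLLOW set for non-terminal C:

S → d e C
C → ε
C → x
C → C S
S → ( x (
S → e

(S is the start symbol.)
{ $, '(', 'd', 'e' }

In S → d e C: C is at the end, add FOLLOW(S)
In C → C S: C is followed by S, add FIRST(S) \ {ε} = { '(', 'd', 'e' }

The FOLLOW sets referred to above (computed the same way, to a fixed point):
  FOLLOW(S) = { $, '(', 'd', 'e' }

Taking the union: FOLLOW(C) = { $, '(', 'd', 'e' }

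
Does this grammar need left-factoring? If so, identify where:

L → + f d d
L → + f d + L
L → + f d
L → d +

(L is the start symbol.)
Left-factoring is needed when two productions for the same non-terminal
share a common prefix on the right-hand side.

Productions for L:
  L → + f d d
  L → + f d + L
  L → + f d
  L → d +

Found common prefix '+ f d' in productions for L

Answer: Yes, L has productions with common prefix '+ f d'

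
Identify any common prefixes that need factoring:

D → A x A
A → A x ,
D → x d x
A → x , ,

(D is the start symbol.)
No, left-factoring is not needed

Left-factoring is needed when two productions for the same non-terminal
share a common prefix on the right-hand side.

Productions for D:
  D → A x A
  D → x d x
Productions for A:
  A → A x ,
  A → x , ,

No common prefixes found.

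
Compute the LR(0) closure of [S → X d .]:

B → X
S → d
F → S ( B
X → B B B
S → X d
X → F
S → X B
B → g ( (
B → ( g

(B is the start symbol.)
Start with: [S → X d .]
The dot is at the end, so nothing is added.

CLOSURE = { [S → X d .] }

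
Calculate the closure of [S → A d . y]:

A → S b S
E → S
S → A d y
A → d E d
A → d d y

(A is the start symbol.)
{ [S → A d . y] }

To compute CLOSURE, for each item [A → α.Bβ] where B is a non-terminal, add [B → .γ] for all productions B → γ; repeat for the newly added items until nothing changes.

Start with: [S → A d . y]
The dot precedes the terminal y, so nothing is added.

CLOSURE = { [S → A d . y] }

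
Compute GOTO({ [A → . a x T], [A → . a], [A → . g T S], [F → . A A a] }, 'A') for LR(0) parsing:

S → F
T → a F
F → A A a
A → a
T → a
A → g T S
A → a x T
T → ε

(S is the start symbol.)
GOTO(I, 'A') = CLOSURE({ [A → αX.β] : [A → α.Xβ] ∈ I, X = 'A' })

Items with dot before 'A', with the dot advanced:
  [F → . A A a] → [F → A . A a]
Closure of the advanced items:
  [F → A . A a] has the dot before A: add [A → . a], [A → . g T S], [A → . a x T]

GOTO = { [A → . a x T], [A → . a], [A → . g T S], [F → A . A a] }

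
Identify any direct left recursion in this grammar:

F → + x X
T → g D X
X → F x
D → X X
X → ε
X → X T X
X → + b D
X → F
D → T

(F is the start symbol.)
Yes, X is left-recursive

F → + x X: starts with '+'
T → g D X: starts with g
X → F x: starts with F
D → X X: starts with X
X → ε: starts with ε
X → X T X: LEFT RECURSIVE (starts with X)
X → + b D: starts with '+'
X → F: starts with F
D → T: starts with T

The grammar has direct left recursion on: X.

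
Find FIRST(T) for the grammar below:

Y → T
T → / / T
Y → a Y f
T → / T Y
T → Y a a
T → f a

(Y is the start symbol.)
To compute FIRST(T), examine every production with T on the left-hand side, reading each right-hand side left to right until a non-nullable symbol is reached.

FIRST sets of the other non-terminals involved (by the same procedure, iterated to a fixed point):
  FIRST(Y) = { '/', 'a', 'f' }

From T → / / T:
  - '/' is a terminal: add '/' and stop
From T → / T Y:
  - '/' is a terminal: add '/' and stop
From T → Y a a:
  - Y is a non-terminal: add FIRST(Y) \ {ε} = { '/', 'a', 'f' }
    Y is not nullable, so stop
From T → f a:
  - f is a terminal: add 'f' and stop

Collecting: FIRST(T) = { '/', 'a', 'f' }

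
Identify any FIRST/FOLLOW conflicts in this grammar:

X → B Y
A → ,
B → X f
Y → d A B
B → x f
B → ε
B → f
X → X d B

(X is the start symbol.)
Yes. B → X f with FOLLOW(B) on { 'd', 'f' }; B → f with FOLLOW(B) on { 'f' }

A FIRST/FOLLOW conflict occurs when a non-terminal N has a nullable alternative N → β (β ⇒* ε) and another alternative N → α with FIRST(α) ∩ FOLLOW(N) ≠ ∅: on such a lookahead the parser cannot decide between expanding α and letting N vanish via β.

Nullable non-terminals: B.
FIRST sets used below: FIRST(X) = { 'd', 'f', 'x' }

B: nullable alternative(s) B → ε; FOLLOW(B) = { $, 'd', 'f' }
  B → X f: FIRST \ {ε} = { 'd', 'f', 'x' } — overlaps FOLLOW(B) on { 'd', 'f' }: CONFLICT
  B → x f: FIRST \ {ε} = { 'x' } — disjoint from FOLLOW(B)
  B → ε: FIRST \ {ε} = { } — this is the only nullable alternative, skip
  B → f: FIRST \ {ε} = { 'f' } — overlaps FOLLOW(B) on { 'f' }: CONFLICT

A, X, Y have no nullable alternative, so no FIRST/FOLLOW check is needed there.

So the grammar has 2 FIRST/FOLLOW conflicts (marked CONFLICT above).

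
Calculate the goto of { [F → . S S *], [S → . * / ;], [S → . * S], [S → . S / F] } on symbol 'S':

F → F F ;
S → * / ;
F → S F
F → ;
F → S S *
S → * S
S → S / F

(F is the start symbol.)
{ [F → S . S *], [S → . * / ;], [S → . * S], [S → . S / F], [S → S . / F] }

GOTO(I, 'S') = CLOSURE({ [A → αX.β] : [A → α.Xβ] ∈ I, X = 'S' })

Items with dot before 'S', with the dot advanced:
  [F → . S S *] → [F → S . S *]
  [S → . S / F] → [S → S . / F]
Closure of the advanced items:
  [F → S . S *] has the dot before S: add [S → . * / ;], [S → . * S], [S → . S / F]

GOTO = { [F → S . S *], [S → . * / ;], [S → . * S], [S → . S / F], [S → S . / F] }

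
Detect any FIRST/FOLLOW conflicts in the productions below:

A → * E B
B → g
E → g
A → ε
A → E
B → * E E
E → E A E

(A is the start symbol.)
A FIRST/FOLLOW conflict occurs when a non-terminal N has a nullable alternative N → β (β ⇒* ε) and another alternative N → α with FIRST(α) ∩ FOLLOW(N) ≠ ∅: on such a lookahead the parser cannot decide between expanding α and letting N vanish via β.

Nullable non-terminals: A.
FIRST sets used below: FIRST(E) = { 'g' }

A: nullable alternative(s) A → ε; FOLLOW(A) = { $, 'g' }
  A → * E B: FIRST \ {ε} = { '*' } — disjoint from FOLLOW(A)
  A → ε: FIRST \ {ε} = { } — this is the only nullable alternative, skip
  A → E: FIRST \ {ε} = { 'g' } — overlaps FOLLOW(A) on { 'g' }: CONFLICT

B, E have no nullable alternative, so no FIRST/FOLLOW check is needed there.

So the grammar has 1 FIRST/FOLLOW conflict (marked CONFLICT above).

Answer: Yes. A → E with FOLLOW(A) on { 'g' }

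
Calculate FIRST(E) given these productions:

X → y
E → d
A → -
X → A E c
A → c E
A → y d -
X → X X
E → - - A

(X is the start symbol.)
{ '-', 'd' }

To compute FIRST(E), examine every production with E on the left-hand side, reading each right-hand side left to right until a non-nullable symbol is reached.

From E → d:
  - d is a terminal: add 'd' and stop
From E → - - A:
  - '-' is a terminal: add '-' and stop

Collecting: FIRST(E) = { '-', 'd' }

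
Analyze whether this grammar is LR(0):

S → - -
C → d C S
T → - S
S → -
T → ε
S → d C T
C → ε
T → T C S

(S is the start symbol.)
A grammar is LR(0) if no state in the canonical LR(0) collection has:
  - both a shift item (dot before a terminal) and a complete item (shift-reduce conflict), or
  - two or more complete items (reduce-reduce conflict; the accept item [S' → S .] counts as a complete item here).

Augment with S' → S and build the canonical LR(0) collection (I0 = CLOSURE({[S' → . S]}), then GOTO on every symbol after a dot until no new states appear). It has 14 states:
  I0: { [S → . - -], [S → . -], [S → . d C T], [S' → . S] }  — shift
  I1: { [S → - . -], [S → - .] }  — shift, reduce
  I2: { [S' → S .] }  — accept
  I3: { [C → . d C S], [C → .], [S → d . C T] }  — shift, reduce
  I4: { [S → d C . T], [T → . - S], [T → . T C S], [T → .] }  — shift, reduce
  I5: { [C → . d C S], [C → .], [C → d . C S] }  — shift, reduce
  I6: { [C → d C . S], [S → . - -], [S → . -], [S → . d C T] }  — shift
  I7: { [C → d C S .] }  — reduce
  I8: { [S → . - -], [S → . -], [S → . d C T], [T → - . S] }  — shift
  I9: { [C → . d C S], [C → .], [S → d C T .], [T → T . C S] }  — shift, 2 reduces
  I10: { [S → . - -], [S → . -], [S → . d C T], [T → T C . S] }  — shift
  I11: { [T → T C S .] }  — reduce
  I12: { [T → - S .] }  — reduce
  I13: { [S → - - .] }  — reduce

Conflict in state I1:
  Shift-reduce conflict between [S → - .] and [S → - . -]
So the grammar is NOT LR(0).

Answer: No. Shift-reduce conflict between [S → - .] and [S → - . -]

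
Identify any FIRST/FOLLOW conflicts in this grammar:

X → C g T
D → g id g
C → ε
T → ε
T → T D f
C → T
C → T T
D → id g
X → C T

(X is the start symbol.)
A FIRST/FOLLOW conflict occurs when a non-terminal N has a nullable alternative N → β (β ⇒* ε) and another alternative N → α with FIRST(α) ∩ FOLLOW(N) ≠ ∅: on such a lookahead the parser cannot decide between expanding α and letting N vanish via β.

Nullable non-terminals: C, T, X.
FIRST sets used below: FIRST(T) = { 'g', 'id', ε }, FIRST(D) = { 'g', 'id' }, FIRST(C) = { 'g', 'id', ε }

C: nullable alternative(s) C → ε, C → T, C → T T; FOLLOW(C) = { $, 'g', 'id' }
  C → ε: FIRST \ {ε} = { } — disjoint from FOLLOW(C)
  C → T: FIRST \ {ε} = { 'g', 'id' } — overlaps FOLLOW(C) on { 'g', 'id' }: CONFLICT
  C → T T: FIRST \ {ε} = { 'g', 'id' } — overlaps FOLLOW(C) on { 'g', 'id' }: CONFLICT

T: nullable alternative(s) T → ε; FOLLOW(T) = { $, 'g', 'id' }
  T → ε: FIRST \ {ε} = { } — this is the only nullable alternative, skip
  T → T D f: FIRST \ {ε} = { 'g', 'id' } — overlaps FOLLOW(T) on { 'g', 'id' }: CONFLICT

X: nullable alternative(s) X → C T; FOLLOW(X) = { $ }
  X → C g T: FIRST \ {ε} = { 'g', 'id' } — disjoint from FOLLOW(X)
  X → C T: FIRST \ {ε} = { 'g', 'id' } — this is the only nullable alternative, skip

D has no nullable alternative, so no FIRST/FOLLOW check is needed there.

So the grammar has 3 FIRST/FOLLOW conflicts (marked CONFLICT above).

Answer: Yes. C → T with FOLLOW(C) on { 'g', 'id' }; C → T T with FOLLOW(C) on { 'g', 'id' }; T → T D f with FOLLOW(T) on { 'g', 'id' }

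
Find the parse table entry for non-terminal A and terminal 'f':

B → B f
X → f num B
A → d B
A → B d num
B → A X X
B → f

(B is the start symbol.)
A → B d num

To find M[A, 'f'], we find productions for A where 'f' is in the predict set (PREDICT(N → α) = (FIRST(α) \ {ε}) ∪ (FOLLOW(N) if α ⇒* ε)).

Relevant sets:
  FIRST(B) = { 'd', 'f' }

A → d B: PREDICT = { 'd' }
A → B d num: PREDICT = { 'd', 'f' }
  'f' is in predict set, so this production goes in M[A, 'f']

M[A, 'f'] = A → B d num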